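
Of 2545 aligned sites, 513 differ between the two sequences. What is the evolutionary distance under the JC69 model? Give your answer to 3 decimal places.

0.235

p = 513/2545 ≈ 0.201572.
d = −(3/4) ln(1 − 4p/3) = −0.75 ln(1 − 0.268763) = −0.75 ln(0.731237)
  = −0.75 × (-0.313018) = 0.234764 substitutions/site.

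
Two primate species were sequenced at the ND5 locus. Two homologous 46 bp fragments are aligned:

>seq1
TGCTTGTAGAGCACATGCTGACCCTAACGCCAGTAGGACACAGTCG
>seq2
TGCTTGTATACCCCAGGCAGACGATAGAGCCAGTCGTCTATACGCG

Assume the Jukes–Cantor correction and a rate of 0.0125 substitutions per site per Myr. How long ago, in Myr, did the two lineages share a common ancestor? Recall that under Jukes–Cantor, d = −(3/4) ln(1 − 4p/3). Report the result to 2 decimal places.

The sequences differ at 16 of 46 sites, so p = 16/46 ≈ 0.347826.
d = −(3/4) ln(1 − 4p/3) = −0.75 ln(1 − 0.463768) = −0.75 ln(0.536232)
  = −0.75 × (-0.623188) = 0.467391 substitutions/site.
Under a molecular clock d = 2μt, so t = d/(2μ) = 0.467391 / (2 × 0.0125) = 18.70 Myr.

18.70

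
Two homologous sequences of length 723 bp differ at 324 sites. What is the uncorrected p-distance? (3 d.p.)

0.448

p = 324/723 = 0.448132… ≈ 0.448 (to 3 d.p.).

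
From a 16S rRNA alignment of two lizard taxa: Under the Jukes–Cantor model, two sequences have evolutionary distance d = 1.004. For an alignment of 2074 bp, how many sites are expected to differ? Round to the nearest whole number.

1148

Invert JC69: p = (3/4)(1 − e^(−4d/3)) = 0.75 × (1 − e^(-1.338667)) = 0.75 × (1 − 0.262195) = 0.553354.
Expected differing sites = pL ≈ 0.553354 × 2074 = 1147.656196 ≈ 1148.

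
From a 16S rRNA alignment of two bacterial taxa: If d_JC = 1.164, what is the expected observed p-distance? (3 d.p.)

p = (3/4)(1 − e^(−4d/3)) = 0.75 × (1 − e^(-1.552)) = 0.75 × (1 − 0.211824) = 0.591132.

0.591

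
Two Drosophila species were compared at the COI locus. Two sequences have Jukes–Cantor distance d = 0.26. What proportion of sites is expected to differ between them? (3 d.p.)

0.220

p = (3/4)(1 − e^(−4d/3)) = 0.75 × (1 − e^(-0.346667)) = 0.75 × (1 − 0.707041) = 0.219719.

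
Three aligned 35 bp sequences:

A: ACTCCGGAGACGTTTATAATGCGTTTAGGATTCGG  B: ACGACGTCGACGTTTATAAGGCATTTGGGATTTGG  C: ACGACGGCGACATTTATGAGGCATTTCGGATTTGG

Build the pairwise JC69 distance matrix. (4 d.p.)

A–B: 8/35 sites differ → p ≈ 0.228571, d = −0.75 ln(1 − 0.304761) = 0.272625 ≈ 0.2726.
A–C: 9/35 sites differ → p ≈ 0.257143, d = −0.75 ln(1 − 0.342857) = 0.314890 ≈ 0.3149.
B–C: 4/35 sites differ → p ≈ 0.114286, d = −0.75 ln(1 − 0.152381) = 0.123993 ≈ 0.1240.

d(A,B) = 0.2726, d(A,C) = 0.3149, d(B,C) = 0.1240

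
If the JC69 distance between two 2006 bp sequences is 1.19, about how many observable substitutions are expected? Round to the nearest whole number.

1197

Invert JC69: p = (3/4)(1 − e^(−4d/3)) = 0.75 × (1 − e^(-1.586667)) = 0.75 × (1 − 0.204606) = 0.596546.
Expected differing sites = pL ≈ 0.596546 × 2006 = 1196.671276 ≈ 1197.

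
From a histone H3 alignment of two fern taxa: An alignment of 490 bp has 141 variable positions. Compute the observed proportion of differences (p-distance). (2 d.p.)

p = 141/490 = 0.287755… ≈ 0.29 (to 2 d.p.).

0.29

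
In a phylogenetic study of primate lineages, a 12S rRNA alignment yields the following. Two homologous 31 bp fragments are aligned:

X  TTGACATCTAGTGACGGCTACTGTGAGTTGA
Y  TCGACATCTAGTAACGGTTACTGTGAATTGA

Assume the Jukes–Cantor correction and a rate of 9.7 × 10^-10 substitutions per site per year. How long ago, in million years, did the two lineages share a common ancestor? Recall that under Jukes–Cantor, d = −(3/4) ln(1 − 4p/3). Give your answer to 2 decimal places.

72.99

The sequences differ at 4 of 31 sites (2, 13, 18, 27), so p = 4/31 ≈ 0.129032.
d = −(3/4) ln(1 − 4p/3) = −0.75 ln(1 − 0.172043) = −0.75 ln(0.827957)
  = −0.75 × (-0.188794) = 0.141596 substitutions/site.
Under a molecular clock d = 2μt, so t = d/(2μ) = 0.141596 / (2 × 9.7 × 10^-10) = 72.99 million years.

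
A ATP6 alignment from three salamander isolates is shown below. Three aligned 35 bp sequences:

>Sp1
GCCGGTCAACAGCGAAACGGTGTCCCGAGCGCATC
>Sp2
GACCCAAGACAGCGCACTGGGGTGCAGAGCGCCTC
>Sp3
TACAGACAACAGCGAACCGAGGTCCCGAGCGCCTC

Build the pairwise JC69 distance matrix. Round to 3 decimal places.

Sp1–Sp2: 13/35 sites differ → p ≈ 0.371429, d = −0.75 ln(1 − 0.495239) = 0.512753 ≈ 0.513.
Sp1–Sp3: 8/35 sites differ → p ≈ 0.228571, d = −0.75 ln(1 − 0.304761) = 0.272625 ≈ 0.273.
Sp2–Sp3: 10/35 sites differ → p ≈ 0.285714, d = −0.75 ln(1 − 0.380952) = 0.359679 ≈ 0.360.

d(Sp1,Sp2) = 0.513, d(Sp1,Sp3) = 0.273, d(Sp2,Sp3) = 0.360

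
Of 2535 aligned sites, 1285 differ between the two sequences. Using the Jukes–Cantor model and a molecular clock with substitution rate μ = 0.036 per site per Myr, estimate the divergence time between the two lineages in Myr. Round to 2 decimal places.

p = 1285/2535 ≈ 0.506903.
d = −(3/4) ln(1 − 4p/3) = −0.75 ln(1 − 0.675871) = −0.75 ln(0.324129)
  = −0.75 × (-1.126614) = 0.844961 substitutions/site.
Under a molecular clock d = 2μt, so t = d/(2μ) = 0.844961 / (2 × 0.036) = 11.74 Myr.

11.74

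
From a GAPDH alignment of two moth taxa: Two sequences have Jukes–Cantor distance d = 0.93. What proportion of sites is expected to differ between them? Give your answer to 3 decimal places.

0.533

p = (3/4)(1 − e^(−4d/3)) = 0.75 × (1 − e^(-1.24)) = 0.75 × (1 − 0.289384) = 0.532962.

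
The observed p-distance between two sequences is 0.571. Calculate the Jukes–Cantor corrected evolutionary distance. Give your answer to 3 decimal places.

1.075

d = −(3/4) ln(1 − 4p/3) = −0.75 ln(1 − 0.761333) = −0.75 ln(0.238667)
  = −0.75 × (-1.432686) = 1.074515 substitutions/site.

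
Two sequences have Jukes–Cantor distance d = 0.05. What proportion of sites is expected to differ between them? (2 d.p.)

p = (3/4)(1 − e^(−4d/3)) = 0.75 × (1 − e^(-0.066667)) = 0.75 × (1 − 0.935507) = 0.048370.

0.05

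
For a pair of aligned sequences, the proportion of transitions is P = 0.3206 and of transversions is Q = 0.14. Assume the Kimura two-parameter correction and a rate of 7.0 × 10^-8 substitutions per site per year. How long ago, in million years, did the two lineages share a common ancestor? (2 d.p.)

6.01

Under the Kimura two-parameter model, d = −½ ln(1 − 2P − Q) − ¼ ln(1 − 2Q).
1 − 2P − Q = 0.2188, giving −½ ln(0.2188) = 0.759799.
1 − 2Q = 0.72, giving −¼ ln(0.72) = 0.082126.
d = 0.759799 + 0.082126 = 0.841925.
Under a molecular clock d = 2μt, so t = d/(2μ) = 0.841925 / (2 × 7.0 × 10^-8) = 6.01 million years.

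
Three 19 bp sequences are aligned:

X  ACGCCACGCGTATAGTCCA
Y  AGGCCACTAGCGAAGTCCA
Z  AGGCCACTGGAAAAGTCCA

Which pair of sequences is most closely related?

X–Y: 6/19 differ, p = 0.316, d = 0.410.
X–Z: 5/19 differ, p = 0.263, d = 0.324.
Y–Z: 3/19 differ, p = 0.158, d = 0.177.
The smallest distance is between Y and Z.

Y and Z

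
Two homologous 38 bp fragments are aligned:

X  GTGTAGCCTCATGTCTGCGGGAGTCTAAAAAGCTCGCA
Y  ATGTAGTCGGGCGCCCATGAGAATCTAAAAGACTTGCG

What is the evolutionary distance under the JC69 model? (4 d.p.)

The sequences differ at 16 of 38 sites, so p = 16/38 ≈ 0.421053.
d = −(3/4) ln(1 − 4p/3) = −0.75 ln(1 − 0.561404) = −0.75 ln(0.438596)
  = −0.75 × (-0.824177) = 0.618133 substitutions/site.

0.6181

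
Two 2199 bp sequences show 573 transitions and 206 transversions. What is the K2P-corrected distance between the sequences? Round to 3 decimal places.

P = 573/2199 ≈ 0.260573 and Q = 206/2199 ≈ 0.093679.
Under the Kimura two-parameter model, d = −½ ln(1 − 2P − Q) − ¼ ln(1 − 2Q).
1 − 2P − Q = 0.385175, giving −½ ln(0.385175) = 0.477029.
1 − 2Q = 0.812642, giving −¼ ln(0.812642) = 0.051866.
d = 0.477029 + 0.051866 = 0.528895.

0.529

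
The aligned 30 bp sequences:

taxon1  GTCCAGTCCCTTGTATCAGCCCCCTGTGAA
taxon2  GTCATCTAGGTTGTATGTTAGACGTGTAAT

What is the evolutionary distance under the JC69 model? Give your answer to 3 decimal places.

0.824

The sequences differ at 15 of 30 sites, so p = 15/30 = 0.5.
d = −(3/4) ln(1 − 4p/3) = −0.75 ln(1 − 0.666667) = −0.75 ln(0.333333)
  = −0.75 × (-1.098613) = 0.823960 substitutions/site.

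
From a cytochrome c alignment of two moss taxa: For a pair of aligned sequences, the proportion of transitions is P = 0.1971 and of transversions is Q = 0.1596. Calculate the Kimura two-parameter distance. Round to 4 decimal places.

0.4996

Under the Kimura two-parameter model, d = −½ ln(1 − 2P − Q) − ¼ ln(1 − 2Q).
1 − 2P − Q = 0.4462, giving −½ ln(0.4462) = 0.403494.
1 − 2Q = 0.6808, giving −¼ ln(0.6808) = 0.096122.
d = 0.403494 + 0.096122 = 0.499616.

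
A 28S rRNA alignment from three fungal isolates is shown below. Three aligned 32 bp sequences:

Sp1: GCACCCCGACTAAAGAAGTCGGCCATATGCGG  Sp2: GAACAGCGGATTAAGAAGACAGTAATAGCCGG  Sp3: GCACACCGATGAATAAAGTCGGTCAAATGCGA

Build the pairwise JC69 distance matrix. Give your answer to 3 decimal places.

Sp1–Sp2: 12/32 sites differ → p = 0.375, d = −0.75 ln(1 − 0.5) = 0.519860 ≈ 0.520.
Sp1–Sp3: 8/32 sites differ → p = 0.25, d = −0.75 ln(1 − 0.333333) = 0.304098 ≈ 0.304.
Sp2–Sp3: 15/32 sites differ → p = 0.46875, d = −0.75 ln(1 − 0.625) = 0.735622 ≈ 0.736.

d(Sp1,Sp2) = 0.520, d(Sp1,Sp3) = 0.304, d(Sp2,Sp3) = 0.736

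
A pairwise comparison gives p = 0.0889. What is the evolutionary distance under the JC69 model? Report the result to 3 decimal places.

d = −(3/4) ln(1 − 4p/3) = −0.75 ln(1 − 0.118533) = −0.75 ln(0.881467)
  = −0.75 × (-0.126168) = 0.094626 substitutions/site.

0.095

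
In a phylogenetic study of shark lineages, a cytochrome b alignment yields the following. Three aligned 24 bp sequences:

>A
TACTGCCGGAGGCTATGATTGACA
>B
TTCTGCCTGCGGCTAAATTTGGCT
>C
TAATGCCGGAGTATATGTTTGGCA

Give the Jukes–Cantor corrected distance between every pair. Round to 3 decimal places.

A–B: 8/24 sites differ → p ≈ 0.333333, d = −0.75 ln(1 − 0.444444) = 0.440839 ≈ 0.441.
A–C: 5/24 sites differ → p ≈ 0.208333, d = −0.75 ln(1 − 0.277777) = 0.244066 ≈ 0.244.
B–C: 9/24 sites differ → p = 0.375, d = −0.75 ln(1 − 0.5) = 0.519860 ≈ 0.520.

d(A,B) = 0.441, d(A,C) = 0.244, d(B,C) = 0.520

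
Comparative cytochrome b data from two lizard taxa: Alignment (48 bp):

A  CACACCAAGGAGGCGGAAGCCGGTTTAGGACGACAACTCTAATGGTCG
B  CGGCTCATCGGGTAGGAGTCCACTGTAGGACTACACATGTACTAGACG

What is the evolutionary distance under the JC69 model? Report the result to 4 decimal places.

0.6566

The sequences differ at 21 of 48 sites, so p = 21/48 = 0.4375.
d = −(3/4) ln(1 − 4p/3) = −0.75 ln(1 − 0.583333) = −0.75 ln(0.416667)
  = −0.75 × (-0.875468) = 0.656601 substitutions/site.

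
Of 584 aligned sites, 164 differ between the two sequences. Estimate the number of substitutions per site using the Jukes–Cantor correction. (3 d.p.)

p = 164/584 ≈ 0.280822.
d = −(3/4) ln(1 − 4p/3) = −0.75 ln(1 − 0.374429) = −0.75 ln(0.625571)
  = −0.75 × (-0.469090) = 0.351818 substitutions/site.

0.352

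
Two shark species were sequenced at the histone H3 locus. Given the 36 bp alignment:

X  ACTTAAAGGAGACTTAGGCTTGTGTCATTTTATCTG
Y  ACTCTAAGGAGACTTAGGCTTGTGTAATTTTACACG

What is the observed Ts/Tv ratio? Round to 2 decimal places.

1.00

Transitions are A↔G and C↔T; transversions are all other mismatches.
Transitions: 3. Transversions: 3.
R = 3/3 = 1.00.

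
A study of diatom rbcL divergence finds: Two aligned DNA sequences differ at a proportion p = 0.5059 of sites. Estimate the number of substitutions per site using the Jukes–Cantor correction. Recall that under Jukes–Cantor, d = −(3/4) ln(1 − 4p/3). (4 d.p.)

d = −(3/4) ln(1 − 4p/3) = −0.75 ln(1 − 0.674533) = −0.75 ln(0.325467)
  = −0.75 × (-1.122494) = 0.841871 substitutions/site.

0.8419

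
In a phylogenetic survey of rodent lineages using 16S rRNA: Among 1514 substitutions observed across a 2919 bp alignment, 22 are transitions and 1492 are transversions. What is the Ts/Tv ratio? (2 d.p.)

0.01

R = 22/1492 = 0.014745… ≈ 0.01 (to 2 d.p.).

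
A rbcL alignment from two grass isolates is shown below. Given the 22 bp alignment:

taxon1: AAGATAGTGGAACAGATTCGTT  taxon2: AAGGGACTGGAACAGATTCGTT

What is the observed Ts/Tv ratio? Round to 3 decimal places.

0.500

Transitions are A↔G and C↔T; transversions are all other mismatches.
Transitions: 1. Transversions: 2.
R = 1/2 = 0.500.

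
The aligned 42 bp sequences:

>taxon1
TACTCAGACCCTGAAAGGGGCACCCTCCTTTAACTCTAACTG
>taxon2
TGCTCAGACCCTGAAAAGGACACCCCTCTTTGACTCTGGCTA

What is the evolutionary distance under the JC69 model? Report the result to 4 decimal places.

The sequences differ at 9 of 42 sites (2, 17, 20, 26, 27, 32, 38, 39, 42), so p = 9/42 ≈ 0.214286.
d = −(3/4) ln(1 − 4p/3) = −0.75 ln(1 − 0.285715) = −0.75 ln(0.714285)
  = −0.75 × (-0.336473) = 0.252355 substitutions/site.

0.2524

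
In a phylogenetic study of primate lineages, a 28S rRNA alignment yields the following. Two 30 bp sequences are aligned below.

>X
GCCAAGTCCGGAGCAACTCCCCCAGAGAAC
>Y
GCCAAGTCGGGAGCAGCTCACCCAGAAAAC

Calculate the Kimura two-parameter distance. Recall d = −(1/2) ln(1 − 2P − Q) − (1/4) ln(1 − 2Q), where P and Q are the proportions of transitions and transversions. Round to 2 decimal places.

0.15

Of 30 sites, 2 differences are transitions and 2 are transversions, so P = 2/30 ≈ 0.066667 and Q = 2/30 ≈ 0.066667.
Under the Kimura two-parameter model, d = −½ ln(1 − 2P − Q) − ¼ ln(1 − 2Q).
1 − 2P − Q = 0.799999, giving −½ ln(0.799999) = 0.111572.
1 − 2Q = 0.866666, giving −¼ ln(0.866666) = 0.035775.
d = 0.111572 + 0.035775 = 0.147347.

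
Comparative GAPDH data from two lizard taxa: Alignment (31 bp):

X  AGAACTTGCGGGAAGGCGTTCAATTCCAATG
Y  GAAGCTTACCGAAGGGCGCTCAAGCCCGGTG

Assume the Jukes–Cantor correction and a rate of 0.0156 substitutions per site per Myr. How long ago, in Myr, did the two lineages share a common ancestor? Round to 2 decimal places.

17.45

The sequences differ at 12 of 31 sites, so p = 12/31 ≈ 0.387097.
d = −(3/4) ln(1 − 4p/3) = −0.75 ln(1 − 0.516129) = −0.75 ln(0.483871)
  = −0.75 × (-0.725937) = 0.544453 substitutions/site.
Under a molecular clock d = 2μt, so t = d/(2μ) = 0.544453 / (2 × 0.0156) = 17.45 Myr.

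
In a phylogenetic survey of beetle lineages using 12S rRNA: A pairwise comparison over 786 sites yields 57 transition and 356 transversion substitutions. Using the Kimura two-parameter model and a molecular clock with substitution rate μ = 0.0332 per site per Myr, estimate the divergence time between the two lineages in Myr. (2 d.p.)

15.76

P = 57/786 ≈ 0.072519 and Q = 356/786 ≈ 0.452926.
Under the Kimura two-parameter model, d = −½ ln(1 − 2P − Q) − ¼ ln(1 − 2Q).
1 − 2P − Q = 0.402036, giving −½ ln(0.402036) = 0.455607.
1 − 2Q = 0.094148, giving −¼ ln(0.094148) = 0.590722.
d = 0.455607 + 0.590722 = 1.046329.
Under a molecular clock d = 2μt, so t = d/(2μ) = 1.046329 / (2 × 0.0332) = 15.76 Myr.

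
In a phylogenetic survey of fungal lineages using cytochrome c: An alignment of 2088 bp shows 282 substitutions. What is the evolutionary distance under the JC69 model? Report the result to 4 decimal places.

p = 282/2088 ≈ 0.135057.
d = −(3/4) ln(1 − 4p/3) = −0.75 ln(1 − 0.180076) = −0.75 ln(0.819924)
  = −0.75 × (-0.198544) = 0.148908 substitutions/site.

0.1489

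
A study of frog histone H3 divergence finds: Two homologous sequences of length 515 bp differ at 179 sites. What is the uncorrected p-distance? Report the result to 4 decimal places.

0.3476

p = 179/515 = 0.347572… ≈ 0.3476 (to 4 d.p.).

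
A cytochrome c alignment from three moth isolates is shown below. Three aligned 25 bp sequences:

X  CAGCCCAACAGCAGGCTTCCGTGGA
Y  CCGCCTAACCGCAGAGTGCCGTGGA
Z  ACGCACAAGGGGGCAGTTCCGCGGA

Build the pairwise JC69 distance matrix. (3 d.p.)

d(X,Y) = 0.289, d(X,Z) = 0.663, d(Y,Z) = 0.572

X–Y: 6/25 sites differ → p = 0.24, d = −0.75 ln(1 − 0.32) = 0.289247 ≈ 0.289.
X–Z: 11/25 sites differ → p = 0.44, d = −0.75 ln(1 − 0.586667) = 0.662626 ≈ 0.663.
Y–Z: 10/25 sites differ → p = 0.4, d = −0.75 ln(1 − 0.533333) = 0.571605 ≈ 0.572.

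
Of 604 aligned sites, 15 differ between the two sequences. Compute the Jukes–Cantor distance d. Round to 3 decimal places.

0.025

p = 15/604 ≈ 0.024834.
d = −(3/4) ln(1 − 4p/3) = −0.75 ln(1 − 0.033112) = −0.75 ln(0.966888)
  = −0.75 × (-0.033673) = 0.025255 substitutions/site.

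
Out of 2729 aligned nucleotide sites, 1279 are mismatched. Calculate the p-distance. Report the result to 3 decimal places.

0.469

p = 1279/2729 = 0.468669… ≈ 0.469 (to 3 d.p.).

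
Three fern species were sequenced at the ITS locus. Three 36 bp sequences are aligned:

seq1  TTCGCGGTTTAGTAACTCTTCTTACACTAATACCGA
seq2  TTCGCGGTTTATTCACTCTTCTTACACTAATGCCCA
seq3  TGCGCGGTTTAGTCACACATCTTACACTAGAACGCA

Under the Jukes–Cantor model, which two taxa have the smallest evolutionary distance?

seq1 and seq2

seq1–seq2: 4/36 differ, p = 0.111, d = 0.120.
seq1–seq3: 8/36 differ, p = 0.222, d = 0.264.
seq2–seq3: 8/36 differ, p = 0.222, d = 0.264.
The smallest distance is between seq1 and seq2.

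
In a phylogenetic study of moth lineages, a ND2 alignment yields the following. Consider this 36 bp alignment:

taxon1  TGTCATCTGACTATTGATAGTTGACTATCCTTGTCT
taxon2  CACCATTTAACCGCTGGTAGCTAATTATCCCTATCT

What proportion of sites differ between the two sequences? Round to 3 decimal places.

0.389

The sequences differ at 14 of 36 positions.
p = 14/36 = 0.388888… ≈ 0.389 (to 3 d.p.).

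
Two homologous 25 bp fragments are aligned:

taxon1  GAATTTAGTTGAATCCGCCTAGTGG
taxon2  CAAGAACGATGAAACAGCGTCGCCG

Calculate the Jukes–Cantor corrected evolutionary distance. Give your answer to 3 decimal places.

The sequences differ at 12 of 25 sites, so p = 12/25 = 0.48.
d = −(3/4) ln(1 − 4p/3) = −0.75 ln(1 − 0.64) = −0.75 ln(0.36)
  = −0.75 × (-1.021651) = 0.766238 substitutions/site.

0.766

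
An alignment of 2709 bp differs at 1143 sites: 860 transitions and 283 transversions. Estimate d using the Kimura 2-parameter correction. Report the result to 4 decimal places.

0.7310

P = 860/2709 ≈ 0.31746 and Q = 283/2709 ≈ 0.104467.
Under the Kimura two-parameter model, d = −½ ln(1 − 2P − Q) − ¼ ln(1 − 2Q).
1 − 2P − Q = 0.260613, giving −½ ln(0.260613) = 0.672359.
1 − 2Q = 0.791066, giving −¼ ln(0.791066) = 0.058593.
d = 0.672359 + 0.058593 = 0.730952.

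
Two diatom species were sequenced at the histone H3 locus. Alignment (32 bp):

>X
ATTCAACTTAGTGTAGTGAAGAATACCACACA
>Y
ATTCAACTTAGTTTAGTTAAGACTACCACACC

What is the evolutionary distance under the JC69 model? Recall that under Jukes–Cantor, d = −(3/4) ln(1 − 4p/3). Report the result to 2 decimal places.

The sequences differ at 4 of 32 sites (13, 18, 23, 32), so p = 4/32 = 0.125.
d = −(3/4) ln(1 − 4p/3) = −0.75 ln(1 − 0.166667) = −0.75 ln(0.833333)
  = −0.75 × (-0.182322) = 0.136742 substitutions/site.

0.14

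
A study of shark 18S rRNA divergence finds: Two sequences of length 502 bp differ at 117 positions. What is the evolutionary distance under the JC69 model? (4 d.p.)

0.2791

p = 117/502 ≈ 0.233068.
d = −(3/4) ln(1 − 4p/3) = −0.75 ln(1 − 0.310757) = −0.75 ln(0.689243)
  = −0.75 × (-0.372161) = 0.279121 substitutions/site.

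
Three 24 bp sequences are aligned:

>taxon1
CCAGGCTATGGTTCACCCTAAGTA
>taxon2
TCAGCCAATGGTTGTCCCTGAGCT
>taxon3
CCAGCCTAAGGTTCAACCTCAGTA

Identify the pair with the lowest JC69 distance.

taxon1–taxon2: 8/24 differ, p = 0.333, d = 0.441.
taxon1–taxon3: 4/24 differ, p = 0.167, d = 0.188.
taxon2–taxon3: 9/24 differ, p = 0.375, d = 0.520.
The smallest distance is between taxon1 and taxon3.

taxon1 and taxon3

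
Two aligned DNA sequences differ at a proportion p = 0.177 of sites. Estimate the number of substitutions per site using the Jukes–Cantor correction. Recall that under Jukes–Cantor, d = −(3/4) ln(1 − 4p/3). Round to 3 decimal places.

0.202

d = −(3/4) ln(1 − 4p/3) = −0.75 ln(1 − 0.236) = −0.75 ln(0.764)
  = −0.75 × (-0.269187) = 0.201890 substitutions/site.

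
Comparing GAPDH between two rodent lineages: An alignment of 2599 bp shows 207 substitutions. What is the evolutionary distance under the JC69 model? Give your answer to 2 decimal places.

0.08

p = 207/2599 ≈ 0.079646.
d = −(3/4) ln(1 − 4p/3) = −0.75 ln(1 − 0.106195) = −0.75 ln(0.893805)
  = −0.75 × (-0.112268) = 0.084201 substitutions/site.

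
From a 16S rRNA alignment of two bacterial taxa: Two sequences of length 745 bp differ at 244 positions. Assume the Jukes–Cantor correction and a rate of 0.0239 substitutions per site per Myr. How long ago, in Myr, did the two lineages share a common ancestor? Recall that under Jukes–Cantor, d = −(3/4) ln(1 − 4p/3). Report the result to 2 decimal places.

p = 244/745 ≈ 0.327517.
d = −(3/4) ln(1 − 4p/3) = −0.75 ln(1 − 0.436689) = −0.75 ln(0.563311)
  = −0.75 × (-0.573923) = 0.430442 substitutions/site.
Under a molecular clock d = 2μt, so t = d/(2μ) = 0.430442 / (2 × 0.0239) = 9.01 Myr.

9.01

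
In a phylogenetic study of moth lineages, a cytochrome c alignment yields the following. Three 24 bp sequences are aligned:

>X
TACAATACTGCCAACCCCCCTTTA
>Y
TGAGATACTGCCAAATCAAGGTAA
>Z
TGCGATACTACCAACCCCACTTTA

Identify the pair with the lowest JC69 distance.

X and Z

X–Y: 10/24 differ, p = 0.417, d = 0.608.
X–Z: 4/24 differ, p = 0.167, d = 0.188.
Y–Z: 8/24 differ, p = 0.333, d = 0.441.
The smallest distance is between X and Z.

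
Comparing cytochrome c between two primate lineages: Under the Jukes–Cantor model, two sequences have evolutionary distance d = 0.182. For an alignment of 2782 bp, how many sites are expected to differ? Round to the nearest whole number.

Invert JC69: p = (3/4)(1 − e^(−4d/3)) = 0.75 × (1 − e^(-0.242667)) = 0.75 × (1 − 0.784533) = 0.161600.
Expected differing sites = pL ≈ 0.161600 × 2782 = 449.5712 ≈ 450.

450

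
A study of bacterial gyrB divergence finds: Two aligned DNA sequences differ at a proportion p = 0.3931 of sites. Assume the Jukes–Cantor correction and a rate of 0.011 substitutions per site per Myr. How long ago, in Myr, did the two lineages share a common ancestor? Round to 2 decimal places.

25.32

d = −(3/4) ln(1 − 4p/3) = −0.75 ln(1 − 0.524133) = −0.75 ln(0.475867)
  = −0.75 × (-0.742617) = 0.556963 substitutions/site.
Under a molecular clock d = 2μt, so t = d/(2μ) = 0.556963 / (2 × 0.011) = 25.32 Myr.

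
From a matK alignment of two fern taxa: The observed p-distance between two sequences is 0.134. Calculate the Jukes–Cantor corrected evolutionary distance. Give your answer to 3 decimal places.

d = −(3/4) ln(1 − 4p/3) = −0.75 ln(1 − 0.178667) = −0.75 ln(0.821333)
  = −0.75 × (-0.196827) = 0.147620 substitutions/site.

0.148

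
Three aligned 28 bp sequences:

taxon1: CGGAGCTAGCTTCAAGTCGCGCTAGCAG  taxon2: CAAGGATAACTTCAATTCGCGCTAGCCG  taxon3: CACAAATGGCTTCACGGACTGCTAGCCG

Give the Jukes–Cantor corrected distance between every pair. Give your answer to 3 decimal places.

taxon1–taxon2: 7/28 sites differ → p = 0.25, d = −0.75 ln(1 − 0.333333) = 0.304098 ≈ 0.304.
taxon1–taxon3: 11/28 sites differ → p ≈ 0.392857, d = −0.75 ln(1 − 0.523809) = 0.556452 ≈ 0.556.
taxon2–taxon3: 11/28 sites differ → p ≈ 0.392857, d = −0.75 ln(1 − 0.523809) = 0.556452 ≈ 0.556.

d(taxon1,taxon2) = 0.304, d(taxon1,taxon3) = 0.556, d(taxon2,taxon3) = 0.556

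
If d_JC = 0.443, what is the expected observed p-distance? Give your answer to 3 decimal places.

p = (3/4)(1 − e^(−4d/3)) = 0.75 × (1 − e^(-0.590667)) = 0.75 × (1 − 0.553958) = 0.334532.

0.335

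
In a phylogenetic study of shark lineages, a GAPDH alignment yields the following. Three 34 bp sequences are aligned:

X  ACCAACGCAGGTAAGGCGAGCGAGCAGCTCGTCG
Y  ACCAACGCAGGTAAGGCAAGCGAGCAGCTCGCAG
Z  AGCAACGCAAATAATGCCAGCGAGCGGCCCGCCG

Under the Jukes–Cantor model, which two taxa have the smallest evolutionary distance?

X–Y: 3/34 differ, p = 0.088, d = 0.094.
X–Z: 8/34 differ, p = 0.235, d = 0.282.
Y–Z: 8/34 differ, p = 0.235, d = 0.282.
The smallest distance is between X and Y.

X and Y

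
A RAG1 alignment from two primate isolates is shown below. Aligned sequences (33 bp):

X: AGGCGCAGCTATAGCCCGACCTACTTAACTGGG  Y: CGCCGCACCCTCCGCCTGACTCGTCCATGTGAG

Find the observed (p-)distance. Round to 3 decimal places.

The sequences differ at 17 of 33 positions.
p = 17/33 = 0.515151… ≈ 0.515 (to 3 d.p.).

0.515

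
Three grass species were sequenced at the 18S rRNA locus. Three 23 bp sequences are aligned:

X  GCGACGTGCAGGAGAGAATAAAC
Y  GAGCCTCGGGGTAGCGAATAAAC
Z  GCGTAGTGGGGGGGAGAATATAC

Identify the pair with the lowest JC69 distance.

X and Z

X–Y: 8/23 differ, p = 0.348, d = 0.467.
X–Z: 6/23 differ, p = 0.261, d = 0.321.
Y–Z: 9/23 differ, p = 0.391, d = 0.553.
The smallest distance is between X and Z.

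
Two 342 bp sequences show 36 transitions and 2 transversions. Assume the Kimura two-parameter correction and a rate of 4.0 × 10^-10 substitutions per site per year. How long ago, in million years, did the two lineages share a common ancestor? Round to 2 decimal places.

156.07

P = 36/342 ≈ 0.105263 and Q = 2/342 ≈ 0.005848.
Under the Kimura two-parameter model, d = −½ ln(1 − 2P − Q) − ¼ ln(1 − 2Q).
1 − 2P − Q = 0.783626, giving −½ ln(0.783626) = 0.121912.
1 − 2Q = 0.988304, giving −¼ ln(0.988304) = 0.002941.
d = 0.121912 + 0.002941 = 0.124853.
Under a molecular clock d = 2μt, so t = d/(2μ) = 0.124853 / (2 × 4.0 × 10^-10) = 156.07 million years.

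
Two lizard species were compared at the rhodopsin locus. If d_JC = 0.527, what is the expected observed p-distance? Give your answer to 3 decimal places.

0.379

p = (3/4)(1 − e^(−4d/3)) = 0.75 × (1 − e^(-0.702667)) = 0.75 × (1 − 0.495263) = 0.378553.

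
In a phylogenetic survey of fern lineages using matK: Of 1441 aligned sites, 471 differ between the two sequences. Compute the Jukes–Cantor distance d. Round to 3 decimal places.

p = 471/1441 ≈ 0.326856.
d = −(3/4) ln(1 − 4p/3) = −0.75 ln(1 − 0.435808) = −0.75 ln(0.564192)
  = −0.75 × (-0.572361) = 0.429271 substitutions/site.

0.429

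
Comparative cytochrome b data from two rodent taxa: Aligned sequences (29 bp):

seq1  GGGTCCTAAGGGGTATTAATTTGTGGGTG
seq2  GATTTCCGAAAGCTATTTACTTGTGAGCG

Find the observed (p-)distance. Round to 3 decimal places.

The sequences differ at 12 of 29 positions.
p = 12/29 = 0.413793… ≈ 0.414 (to 3 d.p.).

0.414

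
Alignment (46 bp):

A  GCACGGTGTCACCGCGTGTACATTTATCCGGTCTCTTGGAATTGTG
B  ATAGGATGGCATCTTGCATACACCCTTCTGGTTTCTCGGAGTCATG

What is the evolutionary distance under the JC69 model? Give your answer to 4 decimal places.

0.6501

The sequences differ at 20 of 46 sites, so p = 20/46 ≈ 0.434783.
d = −(3/4) ln(1 − 4p/3) = −0.75 ln(1 − 0.579711) = −0.75 ln(0.420289)
  = −0.75 × (-0.866813) = 0.650110 substitutions/site.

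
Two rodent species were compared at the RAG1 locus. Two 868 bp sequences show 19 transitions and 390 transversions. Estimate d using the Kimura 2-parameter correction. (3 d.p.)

P = 19/868 ≈ 0.021889 and Q = 390/868 ≈ 0.449309.
Under the Kimura two-parameter model, d = −½ ln(1 − 2P − Q) − ¼ ln(1 − 2Q).
1 − 2P − Q = 0.506913, giving −½ ln(0.506913) = 0.339708.
1 − 2Q = 0.101382, giving −¼ ln(0.101382) = 0.572215.
d = 0.339708 + 0.572215 = 0.911923.

0.912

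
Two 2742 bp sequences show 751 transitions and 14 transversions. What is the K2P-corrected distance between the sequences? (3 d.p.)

P = 751/2742 ≈ 0.273888 and Q = 14/2742 ≈ 0.005106.
Under the Kimura two-parameter model, d = −½ ln(1 − 2P − Q) − ¼ ln(1 − 2Q).
1 − 2P − Q = 0.447118, giving −½ ln(0.447118) = 0.402466.
1 − 2Q = 0.989788, giving −¼ ln(0.989788) = 0.002566.
d = 0.402466 + 0.002566 = 0.405032.

0.405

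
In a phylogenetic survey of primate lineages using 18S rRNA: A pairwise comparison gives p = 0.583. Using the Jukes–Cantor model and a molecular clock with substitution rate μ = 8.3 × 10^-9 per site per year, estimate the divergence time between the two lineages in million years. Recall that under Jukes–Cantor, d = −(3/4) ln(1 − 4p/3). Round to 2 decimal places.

67.87

d = −(3/4) ln(1 − 4p/3) = −0.75 ln(1 − 0.777333) = −0.75 ln(0.222667)
  = −0.75 × (-1.502078) = 1.126559 substitutions/site.
Under a molecular clock d = 2μt, so t = d/(2μ) = 1.126559 / (2 × 8.3 × 10^-9) = 67.87 million years.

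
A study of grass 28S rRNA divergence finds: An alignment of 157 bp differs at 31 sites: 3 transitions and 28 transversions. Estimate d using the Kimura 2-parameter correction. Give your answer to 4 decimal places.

P = 3/157 ≈ 0.019108 and Q = 28/157 ≈ 0.178344.
Under the Kimura two-parameter model, d = −½ ln(1 − 2P − Q) − ¼ ln(1 − 2Q).
1 − 2P − Q = 0.78344, giving −½ ln(0.78344) = 0.122030.
1 − 2Q = 0.643312, giving −¼ ln(0.643312) = 0.110281.
d = 0.122030 + 0.110281 = 0.232311.

0.2323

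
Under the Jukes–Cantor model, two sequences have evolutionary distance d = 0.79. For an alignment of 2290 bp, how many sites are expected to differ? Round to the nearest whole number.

1118

Invert JC69: p = (3/4)(1 − e^(−4d/3)) = 0.75 × (1 − e^(-1.053333)) = 0.75 × (1 − 0.348773) = 0.488420.
Expected differing sites = pL ≈ 0.488420 × 2290 = 1118.4818 ≈ 1118.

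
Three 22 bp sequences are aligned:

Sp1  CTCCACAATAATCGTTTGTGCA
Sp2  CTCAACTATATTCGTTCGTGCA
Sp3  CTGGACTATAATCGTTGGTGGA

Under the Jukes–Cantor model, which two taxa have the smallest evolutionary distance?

Sp1 and Sp2

Sp1–Sp2: 4/22 differ, p = 0.182, d = 0.208.
Sp1–Sp3: 5/22 differ, p = 0.227, d = 0.271.
Sp2–Sp3: 5/22 differ, p = 0.227, d = 0.271.
The smallest distance is between Sp1 and Sp2.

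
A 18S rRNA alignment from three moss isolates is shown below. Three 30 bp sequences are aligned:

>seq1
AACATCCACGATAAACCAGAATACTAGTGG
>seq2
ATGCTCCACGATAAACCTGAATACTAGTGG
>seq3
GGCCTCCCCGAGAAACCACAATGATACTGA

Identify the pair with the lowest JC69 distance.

seq1–seq2: 4/30 differ, p = 0.133, d = 0.147.
seq1–seq3: 10/30 differ, p = 0.333, d = 0.441.
seq2–seq3: 11/30 differ, p = 0.367, d = 0.503.
The smallest distance is between seq1 and seq2.

seq1 and seq2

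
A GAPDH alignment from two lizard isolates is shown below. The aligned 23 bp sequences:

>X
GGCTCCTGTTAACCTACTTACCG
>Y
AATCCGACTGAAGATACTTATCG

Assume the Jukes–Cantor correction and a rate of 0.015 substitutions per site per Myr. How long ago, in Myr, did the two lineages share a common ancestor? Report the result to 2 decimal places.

25.38

The sequences differ at 11 of 23 sites, so p = 11/23 ≈ 0.478261.
d = −(3/4) ln(1 − 4p/3) = −0.75 ln(1 − 0.637681) = −0.75 ln(0.362319)
  = −0.75 × (-1.015230) = 0.761423 substitutions/site.
Under a molecular clock d = 2μt, so t = d/(2μ) = 0.761423 / (2 × 0.015) = 25.38 Myr.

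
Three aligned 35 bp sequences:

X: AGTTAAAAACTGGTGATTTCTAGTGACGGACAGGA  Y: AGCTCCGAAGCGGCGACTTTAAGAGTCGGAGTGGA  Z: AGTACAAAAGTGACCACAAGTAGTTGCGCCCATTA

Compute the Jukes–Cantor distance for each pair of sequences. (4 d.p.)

X–Y: 14/35 sites differ → p = 0.4, d = −0.75 ln(1 − 0.533333) = 0.571605 ≈ 0.5716.
X–Z: 16/35 sites differ → p ≈ 0.457143, d = −0.75 ln(1 − 0.609524) = 0.705292 ≈ 0.7053.
Y–Z: 20/35 sites differ → p ≈ 0.571429, d = −0.75 ln(1 − 0.761905) = 1.076314 ≈ 1.0763.

d(X,Y) = 0.5716, d(X,Z) = 0.7053, d(Y,Z) = 1.0763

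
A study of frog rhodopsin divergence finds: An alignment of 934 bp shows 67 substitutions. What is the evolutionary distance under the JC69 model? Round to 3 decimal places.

0.075

p = 67/934 ≈ 0.071734.
d = −(3/4) ln(1 − 4p/3) = −0.75 ln(1 − 0.095645) = −0.75 ln(0.904355)
  = −0.75 × (-0.100533) = 0.075400 substitutions/site.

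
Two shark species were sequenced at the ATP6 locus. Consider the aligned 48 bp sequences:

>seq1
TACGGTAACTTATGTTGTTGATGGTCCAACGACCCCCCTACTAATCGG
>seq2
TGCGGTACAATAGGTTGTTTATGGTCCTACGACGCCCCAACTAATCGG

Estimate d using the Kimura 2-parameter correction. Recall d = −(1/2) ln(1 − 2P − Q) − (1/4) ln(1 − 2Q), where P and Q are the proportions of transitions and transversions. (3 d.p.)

Of 48 sites, 1 differences are transitions and 8 are transversions, so P = 1/48 ≈ 0.020833 and Q = 8/48 ≈ 0.166667.
Under the Kimura two-parameter model, d = −½ ln(1 − 2P − Q) − ¼ ln(1 − 2Q).
1 − 2P − Q = 0.791667, giving −½ ln(0.791667) = 0.116807.
1 − 2Q = 0.666666, giving −¼ ln(0.666666) = 0.101367.
d = 0.116807 + 0.101367 = 0.218174.

0.218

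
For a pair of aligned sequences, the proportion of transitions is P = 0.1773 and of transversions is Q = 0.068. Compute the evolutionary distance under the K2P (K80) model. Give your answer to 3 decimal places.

Under the Kimura two-parameter model, d = −½ ln(1 − 2P − Q) − ¼ ln(1 − 2Q).
1 − 2P − Q = 0.5774, giving −½ ln(0.5774) = 0.274610.
1 − 2Q = 0.864, giving −¼ ln(0.864) = 0.036546.
d = 0.274610 + 0.036546 = 0.311156.

0.311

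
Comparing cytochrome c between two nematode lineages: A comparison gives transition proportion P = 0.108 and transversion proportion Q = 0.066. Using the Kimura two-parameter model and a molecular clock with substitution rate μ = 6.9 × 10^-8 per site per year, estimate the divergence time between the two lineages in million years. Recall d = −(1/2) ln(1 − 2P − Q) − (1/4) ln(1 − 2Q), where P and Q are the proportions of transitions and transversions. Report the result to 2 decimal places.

1.46

Under the Kimura two-parameter model, d = −½ ln(1 − 2P − Q) − ¼ ln(1 − 2Q).
1 − 2P − Q = 0.718, giving −½ ln(0.718) = 0.165643.
1 − 2Q = 0.868, giving −¼ ln(0.868) = 0.035391.
d = 0.165643 + 0.035391 = 0.201034.
Under a molecular clock d = 2μt, so t = d/(2μ) = 0.201034 / (2 × 6.9 × 10^-8) = 1.46 million years.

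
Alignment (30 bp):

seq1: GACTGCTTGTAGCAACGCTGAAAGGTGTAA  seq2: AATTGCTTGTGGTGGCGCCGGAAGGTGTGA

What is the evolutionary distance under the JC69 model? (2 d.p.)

The sequences differ at 9 of 30 sites (1, 3, 11, 13, 14, 15, 19, 21, 29), so p = 9/30 = 0.3.
d = −(3/4) ln(1 − 4p/3) = −0.75 ln(1 − 0.4) = −0.75 ln(0.6)
  = −0.75 × (-0.510826) = 0.383120 substitutions/site.

0.38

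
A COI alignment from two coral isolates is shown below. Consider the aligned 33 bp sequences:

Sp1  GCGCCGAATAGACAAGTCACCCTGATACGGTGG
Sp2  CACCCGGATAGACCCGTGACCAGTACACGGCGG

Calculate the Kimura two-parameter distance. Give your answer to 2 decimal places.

Of 33 sites, 3 differences are transitions and 9 are transversions, so P = 3/33 ≈ 0.090909 and Q = 9/33 ≈ 0.272727.
Under the Kimura two-parameter model, d = −½ ln(1 − 2P − Q) − ¼ ln(1 − 2Q).
1 − 2P − Q = 0.545455, giving −½ ln(0.545455) = 0.303067.
1 − 2Q = 0.454546, giving −¼ ln(0.454546) = 0.197114.
d = 0.303067 + 0.197114 = 0.500181.

0.50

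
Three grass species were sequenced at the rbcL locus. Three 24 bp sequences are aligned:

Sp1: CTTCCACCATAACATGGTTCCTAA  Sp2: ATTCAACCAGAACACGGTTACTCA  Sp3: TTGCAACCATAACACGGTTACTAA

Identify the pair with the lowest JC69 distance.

Sp1–Sp2: 6/24 differ, p = 0.250, d = 0.304.
Sp1–Sp3: 5/24 differ, p = 0.208, d = 0.244.
Sp2–Sp3: 4/24 differ, p = 0.167, d = 0.188.
The smallest distance is between Sp2 and Sp3.

Sp2 and Sp3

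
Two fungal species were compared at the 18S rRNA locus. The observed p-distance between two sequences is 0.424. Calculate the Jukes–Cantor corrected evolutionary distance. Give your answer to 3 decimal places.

d = −(3/4) ln(1 − 4p/3) = −0.75 ln(1 − 0.565333) = −0.75 ln(0.434667)
  = −0.75 × (-0.833175) = 0.624881 substitutions/site.

0.625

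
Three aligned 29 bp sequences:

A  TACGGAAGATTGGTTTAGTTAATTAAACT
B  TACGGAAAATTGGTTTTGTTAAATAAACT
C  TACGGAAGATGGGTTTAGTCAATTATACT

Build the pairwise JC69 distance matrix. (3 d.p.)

d(A,B) = 0.111, d(A,C) = 0.111, d(B,C) = 0.242

A–B: 3/29 sites differ → p ≈ 0.103448, d = −0.75 ln(1 − 0.137931) = 0.111315 ≈ 0.111.
A–C: 3/29 sites differ → p ≈ 0.103448, d = −0.75 ln(1 − 0.137931) = 0.111315 ≈ 0.111.
B–C: 6/29 sites differ → p ≈ 0.206897, d = −0.75 ln(1 − 0.275863) = 0.242081 ≈ 0.242.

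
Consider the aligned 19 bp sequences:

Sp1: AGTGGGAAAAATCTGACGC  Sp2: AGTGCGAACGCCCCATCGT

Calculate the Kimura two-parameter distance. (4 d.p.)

Of 19 sites, 5 differences are transitions and 4 are transversions, so P = 5/19 ≈ 0.263158 and Q = 4/19 ≈ 0.210526.
Under the Kimura two-parameter model, d = −½ ln(1 − 2P − Q) − ¼ ln(1 − 2Q).
1 − 2P − Q = 0.263158, giving −½ ln(0.263158) = 0.667500.
1 − 2Q = 0.578948, giving −¼ ln(0.578948) = 0.136636.
d = 0.667500 + 0.136636 = 0.804136.

0.8041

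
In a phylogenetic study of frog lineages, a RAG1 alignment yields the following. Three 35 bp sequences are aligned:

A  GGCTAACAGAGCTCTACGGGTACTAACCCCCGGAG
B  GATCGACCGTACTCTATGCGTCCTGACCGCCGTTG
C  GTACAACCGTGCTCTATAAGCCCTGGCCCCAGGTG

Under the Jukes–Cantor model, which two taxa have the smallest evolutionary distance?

B and C

A–B: 14/35 differ, p = 0.400, d = 0.572.
A–C: 14/35 differ, p = 0.400, d = 0.572.
B–C: 11/35 differ, p = 0.314, d = 0.407.
The smallest distance is between B and C.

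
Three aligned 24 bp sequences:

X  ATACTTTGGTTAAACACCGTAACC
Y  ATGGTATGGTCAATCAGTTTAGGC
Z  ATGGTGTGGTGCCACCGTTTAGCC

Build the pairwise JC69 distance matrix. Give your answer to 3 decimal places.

d(X,Y) = 0.608, d(X,Z) = 0.708, d(Y,Z) = 0.369

X–Y: 10/24 sites differ → p ≈ 0.416667, d = −0.75 ln(1 − 0.555556) = 0.608198 ≈ 0.608.
X–Z: 11/24 sites differ → p ≈ 0.458333, d = −0.75 ln(1 − 0.611111) = 0.708346 ≈ 0.708.
Y–Z: 7/24 sites differ → p ≈ 0.291667, d = −0.75 ln(1 − 0.388889) = 0.369358 ≈ 0.369.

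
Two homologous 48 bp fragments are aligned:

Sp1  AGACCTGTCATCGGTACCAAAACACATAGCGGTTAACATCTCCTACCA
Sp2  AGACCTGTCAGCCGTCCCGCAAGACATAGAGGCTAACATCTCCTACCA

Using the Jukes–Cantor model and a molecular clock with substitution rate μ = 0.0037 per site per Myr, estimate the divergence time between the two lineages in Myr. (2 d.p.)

25.47

The sequences differ at 8 of 48 sites (11, 13, 16, 19, 20, 23, 30, 33), so p = 8/48 ≈ 0.166667.
d = −(3/4) ln(1 − 4p/3) = −0.75 ln(1 − 0.222223) = −0.75 ln(0.777777)
  = −0.75 × (-0.251315) = 0.188486 substitutions/site.
Under a molecular clock d = 2μt, so t = d/(2μ) = 0.188486 / (2 × 0.0037) = 25.47 Myr.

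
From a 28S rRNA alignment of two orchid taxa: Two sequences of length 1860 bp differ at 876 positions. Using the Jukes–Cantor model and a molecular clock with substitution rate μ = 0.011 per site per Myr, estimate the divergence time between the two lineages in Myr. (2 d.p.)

33.71

p = 876/1860 ≈ 0.470968.
d = −(3/4) ln(1 − 4p/3) = −0.75 ln(1 − 0.627957) = −0.75 ln(0.372043)
  = −0.75 × (-0.988746) = 0.741560 substitutions/site.
Under a molecular clock d = 2μt, so t = d/(2μ) = 0.741560 / (2 × 0.011) = 33.71 Myr.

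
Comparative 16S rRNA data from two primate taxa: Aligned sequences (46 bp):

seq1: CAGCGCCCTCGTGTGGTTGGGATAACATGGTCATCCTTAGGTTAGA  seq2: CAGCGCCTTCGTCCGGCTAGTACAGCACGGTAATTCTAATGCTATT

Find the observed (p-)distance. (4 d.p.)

The sequences differ at 16 of 46 positions.
p = 16/46 = 0.347826… ≈ 0.3478 (to 4 d.p.).

0.3478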